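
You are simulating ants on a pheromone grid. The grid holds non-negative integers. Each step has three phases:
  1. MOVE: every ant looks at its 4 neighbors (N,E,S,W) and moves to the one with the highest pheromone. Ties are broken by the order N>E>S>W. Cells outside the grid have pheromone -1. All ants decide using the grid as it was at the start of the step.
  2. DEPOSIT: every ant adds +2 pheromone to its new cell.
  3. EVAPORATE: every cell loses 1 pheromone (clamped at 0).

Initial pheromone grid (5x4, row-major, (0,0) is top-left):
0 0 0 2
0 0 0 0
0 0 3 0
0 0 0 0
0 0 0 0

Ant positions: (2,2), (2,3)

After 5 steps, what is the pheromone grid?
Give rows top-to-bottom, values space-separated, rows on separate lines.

After step 1: ants at (1,2),(2,2)
  0 0 0 1
  0 0 1 0
  0 0 4 0
  0 0 0 0
  0 0 0 0
After step 2: ants at (2,2),(1,2)
  0 0 0 0
  0 0 2 0
  0 0 5 0
  0 0 0 0
  0 0 0 0
After step 3: ants at (1,2),(2,2)
  0 0 0 0
  0 0 3 0
  0 0 6 0
  0 0 0 0
  0 0 0 0
After step 4: ants at (2,2),(1,2)
  0 0 0 0
  0 0 4 0
  0 0 7 0
  0 0 0 0
  0 0 0 0
After step 5: ants at (1,2),(2,2)
  0 0 0 0
  0 0 5 0
  0 0 8 0
  0 0 0 0
  0 0 0 0

0 0 0 0
0 0 5 0
0 0 8 0
0 0 0 0
0 0 0 0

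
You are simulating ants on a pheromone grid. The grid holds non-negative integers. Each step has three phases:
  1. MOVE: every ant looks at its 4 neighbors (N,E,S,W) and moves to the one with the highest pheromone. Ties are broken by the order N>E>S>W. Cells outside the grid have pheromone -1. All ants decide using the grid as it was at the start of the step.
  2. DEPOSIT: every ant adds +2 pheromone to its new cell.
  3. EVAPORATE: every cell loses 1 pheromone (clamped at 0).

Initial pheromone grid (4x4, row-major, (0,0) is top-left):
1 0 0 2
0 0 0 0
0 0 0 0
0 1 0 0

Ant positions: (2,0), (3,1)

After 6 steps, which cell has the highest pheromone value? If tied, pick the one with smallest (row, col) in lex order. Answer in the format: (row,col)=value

Step 1: ant0:(2,0)->N->(1,0) | ant1:(3,1)->N->(2,1)
  grid max=1 at (0,3)
Step 2: ant0:(1,0)->N->(0,0) | ant1:(2,1)->N->(1,1)
  grid max=1 at (0,0)
Step 3: ant0:(0,0)->E->(0,1) | ant1:(1,1)->N->(0,1)
  grid max=3 at (0,1)
Step 4: ant0:(0,1)->E->(0,2) | ant1:(0,1)->E->(0,2)
  grid max=3 at (0,2)
Step 5: ant0:(0,2)->W->(0,1) | ant1:(0,2)->W->(0,1)
  grid max=5 at (0,1)
Step 6: ant0:(0,1)->E->(0,2) | ant1:(0,1)->E->(0,2)
  grid max=5 at (0,2)
Final grid:
  0 4 5 0
  0 0 0 0
  0 0 0 0
  0 0 0 0
Max pheromone 5 at (0,2)

Answer: (0,2)=5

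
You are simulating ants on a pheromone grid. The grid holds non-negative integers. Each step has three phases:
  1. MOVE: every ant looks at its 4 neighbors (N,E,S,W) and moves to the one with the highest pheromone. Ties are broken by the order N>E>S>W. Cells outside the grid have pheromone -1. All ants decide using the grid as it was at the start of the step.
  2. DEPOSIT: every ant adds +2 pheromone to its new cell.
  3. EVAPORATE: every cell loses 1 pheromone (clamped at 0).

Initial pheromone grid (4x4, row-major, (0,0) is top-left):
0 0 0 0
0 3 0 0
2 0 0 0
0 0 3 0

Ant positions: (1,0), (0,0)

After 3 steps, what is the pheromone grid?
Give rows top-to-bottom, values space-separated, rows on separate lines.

After step 1: ants at (1,1),(0,1)
  0 1 0 0
  0 4 0 0
  1 0 0 0
  0 0 2 0
After step 2: ants at (0,1),(1,1)
  0 2 0 0
  0 5 0 0
  0 0 0 0
  0 0 1 0
After step 3: ants at (1,1),(0,1)
  0 3 0 0
  0 6 0 0
  0 0 0 0
  0 0 0 0

0 3 0 0
0 6 0 0
0 0 0 0
0 0 0 0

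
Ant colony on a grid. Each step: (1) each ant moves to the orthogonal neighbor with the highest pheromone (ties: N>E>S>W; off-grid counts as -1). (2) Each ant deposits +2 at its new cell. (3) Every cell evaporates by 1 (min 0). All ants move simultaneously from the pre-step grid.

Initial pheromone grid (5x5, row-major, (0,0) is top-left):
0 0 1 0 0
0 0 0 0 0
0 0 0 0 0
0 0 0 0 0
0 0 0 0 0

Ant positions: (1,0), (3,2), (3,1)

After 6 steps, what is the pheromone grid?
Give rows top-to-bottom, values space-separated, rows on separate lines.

After step 1: ants at (0,0),(2,2),(2,1)
  1 0 0 0 0
  0 0 0 0 0
  0 1 1 0 0
  0 0 0 0 0
  0 0 0 0 0
After step 2: ants at (0,1),(2,1),(2,2)
  0 1 0 0 0
  0 0 0 0 0
  0 2 2 0 0
  0 0 0 0 0
  0 0 0 0 0
After step 3: ants at (0,2),(2,2),(2,1)
  0 0 1 0 0
  0 0 0 0 0
  0 3 3 0 0
  0 0 0 0 0
  0 0 0 0 0
After step 4: ants at (0,3),(2,1),(2,2)
  0 0 0 1 0
  0 0 0 0 0
  0 4 4 0 0
  0 0 0 0 0
  0 0 0 0 0
After step 5: ants at (0,4),(2,2),(2,1)
  0 0 0 0 1
  0 0 0 0 0
  0 5 5 0 0
  0 0 0 0 0
  0 0 0 0 0
After step 6: ants at (1,4),(2,1),(2,2)
  0 0 0 0 0
  0 0 0 0 1
  0 6 6 0 0
  0 0 0 0 0
  0 0 0 0 0

0 0 0 0 0
0 0 0 0 1
0 6 6 0 0
0 0 0 0 0
0 0 0 0 0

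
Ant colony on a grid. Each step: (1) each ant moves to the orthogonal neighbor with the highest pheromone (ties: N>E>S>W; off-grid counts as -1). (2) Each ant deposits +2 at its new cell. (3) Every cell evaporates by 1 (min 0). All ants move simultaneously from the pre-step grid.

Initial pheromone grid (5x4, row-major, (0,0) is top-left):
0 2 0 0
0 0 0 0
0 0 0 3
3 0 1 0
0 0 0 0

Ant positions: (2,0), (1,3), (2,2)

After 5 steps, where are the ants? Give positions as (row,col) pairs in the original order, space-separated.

Step 1: ant0:(2,0)->S->(3,0) | ant1:(1,3)->S->(2,3) | ant2:(2,2)->E->(2,3)
  grid max=6 at (2,3)
Step 2: ant0:(3,0)->N->(2,0) | ant1:(2,3)->N->(1,3) | ant2:(2,3)->N->(1,3)
  grid max=5 at (2,3)
Step 3: ant0:(2,0)->S->(3,0) | ant1:(1,3)->S->(2,3) | ant2:(1,3)->S->(2,3)
  grid max=8 at (2,3)
Step 4: ant0:(3,0)->N->(2,0) | ant1:(2,3)->N->(1,3) | ant2:(2,3)->N->(1,3)
  grid max=7 at (2,3)
Step 5: ant0:(2,0)->S->(3,0) | ant1:(1,3)->S->(2,3) | ant2:(1,3)->S->(2,3)
  grid max=10 at (2,3)

(3,0) (2,3) (2,3)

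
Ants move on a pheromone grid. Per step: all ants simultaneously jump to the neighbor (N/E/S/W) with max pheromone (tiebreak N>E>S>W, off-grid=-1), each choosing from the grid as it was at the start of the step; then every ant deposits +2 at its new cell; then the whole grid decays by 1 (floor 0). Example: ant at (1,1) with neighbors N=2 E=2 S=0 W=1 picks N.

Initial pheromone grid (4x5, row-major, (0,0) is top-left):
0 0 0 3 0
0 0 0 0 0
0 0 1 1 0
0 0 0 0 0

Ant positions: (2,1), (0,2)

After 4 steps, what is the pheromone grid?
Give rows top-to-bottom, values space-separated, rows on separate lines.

After step 1: ants at (2,2),(0,3)
  0 0 0 4 0
  0 0 0 0 0
  0 0 2 0 0
  0 0 0 0 0
After step 2: ants at (1,2),(0,4)
  0 0 0 3 1
  0 0 1 0 0
  0 0 1 0 0
  0 0 0 0 0
After step 3: ants at (2,2),(0,3)
  0 0 0 4 0
  0 0 0 0 0
  0 0 2 0 0
  0 0 0 0 0
After step 4: ants at (1,2),(0,4)
  0 0 0 3 1
  0 0 1 0 0
  0 0 1 0 0
  0 0 0 0 0

0 0 0 3 1
0 0 1 0 0
0 0 1 0 0
0 0 0 0 0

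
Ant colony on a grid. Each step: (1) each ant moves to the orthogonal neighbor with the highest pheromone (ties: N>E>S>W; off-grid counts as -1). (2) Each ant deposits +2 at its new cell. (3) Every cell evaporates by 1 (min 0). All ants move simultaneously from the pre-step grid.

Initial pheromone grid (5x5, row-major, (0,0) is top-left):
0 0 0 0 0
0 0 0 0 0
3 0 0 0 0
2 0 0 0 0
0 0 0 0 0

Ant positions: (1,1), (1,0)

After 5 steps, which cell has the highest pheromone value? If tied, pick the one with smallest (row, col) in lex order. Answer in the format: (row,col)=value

Answer: (2,0)=4

Derivation:
Step 1: ant0:(1,1)->N->(0,1) | ant1:(1,0)->S->(2,0)
  grid max=4 at (2,0)
Step 2: ant0:(0,1)->E->(0,2) | ant1:(2,0)->S->(3,0)
  grid max=3 at (2,0)
Step 3: ant0:(0,2)->E->(0,3) | ant1:(3,0)->N->(2,0)
  grid max=4 at (2,0)
Step 4: ant0:(0,3)->E->(0,4) | ant1:(2,0)->S->(3,0)
  grid max=3 at (2,0)
Step 5: ant0:(0,4)->S->(1,4) | ant1:(3,0)->N->(2,0)
  grid max=4 at (2,0)
Final grid:
  0 0 0 0 0
  0 0 0 0 1
  4 0 0 0 0
  1 0 0 0 0
  0 0 0 0 0
Max pheromone 4 at (2,0)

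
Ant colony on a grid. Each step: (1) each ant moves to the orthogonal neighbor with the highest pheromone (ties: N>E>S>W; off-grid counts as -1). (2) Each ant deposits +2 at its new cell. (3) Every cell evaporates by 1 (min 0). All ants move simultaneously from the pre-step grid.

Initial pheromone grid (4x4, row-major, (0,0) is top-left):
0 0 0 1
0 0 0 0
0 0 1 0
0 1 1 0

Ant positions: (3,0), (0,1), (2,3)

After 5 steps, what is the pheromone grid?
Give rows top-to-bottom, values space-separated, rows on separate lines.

After step 1: ants at (3,1),(0,2),(2,2)
  0 0 1 0
  0 0 0 0
  0 0 2 0
  0 2 0 0
After step 2: ants at (2,1),(0,3),(1,2)
  0 0 0 1
  0 0 1 0
  0 1 1 0
  0 1 0 0
After step 3: ants at (2,2),(1,3),(2,2)
  0 0 0 0
  0 0 0 1
  0 0 4 0
  0 0 0 0
After step 4: ants at (1,2),(0,3),(1,2)
  0 0 0 1
  0 0 3 0
  0 0 3 0
  0 0 0 0
After step 5: ants at (2,2),(1,3),(2,2)
  0 0 0 0
  0 0 2 1
  0 0 6 0
  0 0 0 0

0 0 0 0
0 0 2 1
0 0 6 0
0 0 0 0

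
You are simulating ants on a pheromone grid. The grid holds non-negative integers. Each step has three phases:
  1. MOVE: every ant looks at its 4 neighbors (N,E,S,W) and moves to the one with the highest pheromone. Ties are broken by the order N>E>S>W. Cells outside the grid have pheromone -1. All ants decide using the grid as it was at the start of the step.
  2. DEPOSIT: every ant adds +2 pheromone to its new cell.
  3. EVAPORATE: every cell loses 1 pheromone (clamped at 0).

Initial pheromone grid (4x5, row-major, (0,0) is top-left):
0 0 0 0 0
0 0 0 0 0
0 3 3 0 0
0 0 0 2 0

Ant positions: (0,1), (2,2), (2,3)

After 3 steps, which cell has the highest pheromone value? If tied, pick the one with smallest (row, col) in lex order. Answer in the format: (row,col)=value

Answer: (2,1)=6

Derivation:
Step 1: ant0:(0,1)->E->(0,2) | ant1:(2,2)->W->(2,1) | ant2:(2,3)->W->(2,2)
  grid max=4 at (2,1)
Step 2: ant0:(0,2)->E->(0,3) | ant1:(2,1)->E->(2,2) | ant2:(2,2)->W->(2,1)
  grid max=5 at (2,1)
Step 3: ant0:(0,3)->E->(0,4) | ant1:(2,2)->W->(2,1) | ant2:(2,1)->E->(2,2)
  grid max=6 at (2,1)
Final grid:
  0 0 0 0 1
  0 0 0 0 0
  0 6 6 0 0
  0 0 0 0 0
Max pheromone 6 at (2,1)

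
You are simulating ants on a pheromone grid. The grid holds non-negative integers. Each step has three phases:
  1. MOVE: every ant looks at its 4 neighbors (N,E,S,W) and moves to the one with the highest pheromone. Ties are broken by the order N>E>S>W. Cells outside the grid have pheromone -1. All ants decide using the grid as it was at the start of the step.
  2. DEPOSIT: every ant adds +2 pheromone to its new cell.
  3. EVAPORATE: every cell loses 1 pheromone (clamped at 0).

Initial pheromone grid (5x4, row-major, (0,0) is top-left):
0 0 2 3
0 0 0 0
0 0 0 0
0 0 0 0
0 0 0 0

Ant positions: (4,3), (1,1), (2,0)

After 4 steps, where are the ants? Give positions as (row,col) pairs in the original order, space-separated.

Step 1: ant0:(4,3)->N->(3,3) | ant1:(1,1)->N->(0,1) | ant2:(2,0)->N->(1,0)
  grid max=2 at (0,3)
Step 2: ant0:(3,3)->N->(2,3) | ant1:(0,1)->E->(0,2) | ant2:(1,0)->N->(0,0)
  grid max=2 at (0,2)
Step 3: ant0:(2,3)->N->(1,3) | ant1:(0,2)->E->(0,3) | ant2:(0,0)->E->(0,1)
  grid max=2 at (0,3)
Step 4: ant0:(1,3)->N->(0,3) | ant1:(0,3)->S->(1,3) | ant2:(0,1)->E->(0,2)
  grid max=3 at (0,3)

(0,3) (1,3) (0,2)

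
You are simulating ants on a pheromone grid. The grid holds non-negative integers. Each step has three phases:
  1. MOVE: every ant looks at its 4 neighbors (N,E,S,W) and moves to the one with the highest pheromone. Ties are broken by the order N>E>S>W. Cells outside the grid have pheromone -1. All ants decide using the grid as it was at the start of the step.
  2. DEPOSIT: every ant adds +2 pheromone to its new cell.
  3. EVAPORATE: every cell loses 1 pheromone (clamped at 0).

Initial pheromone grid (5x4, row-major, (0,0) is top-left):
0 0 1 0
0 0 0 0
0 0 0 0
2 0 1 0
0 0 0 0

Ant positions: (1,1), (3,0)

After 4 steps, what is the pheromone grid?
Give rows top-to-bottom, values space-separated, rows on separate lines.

After step 1: ants at (0,1),(2,0)
  0 1 0 0
  0 0 0 0
  1 0 0 0
  1 0 0 0
  0 0 0 0
After step 2: ants at (0,2),(3,0)
  0 0 1 0
  0 0 0 0
  0 0 0 0
  2 0 0 0
  0 0 0 0
After step 3: ants at (0,3),(2,0)
  0 0 0 1
  0 0 0 0
  1 0 0 0
  1 0 0 0
  0 0 0 0
After step 4: ants at (1,3),(3,0)
  0 0 0 0
  0 0 0 1
  0 0 0 0
  2 0 0 0
  0 0 0 0

0 0 0 0
0 0 0 1
0 0 0 0
2 0 0 0
0 0 0 0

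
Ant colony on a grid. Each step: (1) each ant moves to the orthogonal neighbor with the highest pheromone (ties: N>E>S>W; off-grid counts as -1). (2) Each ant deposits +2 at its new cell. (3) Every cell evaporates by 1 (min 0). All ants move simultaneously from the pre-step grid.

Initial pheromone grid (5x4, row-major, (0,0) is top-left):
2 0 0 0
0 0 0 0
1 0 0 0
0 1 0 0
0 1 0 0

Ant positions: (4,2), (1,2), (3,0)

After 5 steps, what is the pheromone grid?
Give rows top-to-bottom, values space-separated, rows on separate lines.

After step 1: ants at (4,1),(0,2),(2,0)
  1 0 1 0
  0 0 0 0
  2 0 0 0
  0 0 0 0
  0 2 0 0
After step 2: ants at (3,1),(0,3),(1,0)
  0 0 0 1
  1 0 0 0
  1 0 0 0
  0 1 0 0
  0 1 0 0
After step 3: ants at (4,1),(1,3),(2,0)
  0 0 0 0
  0 0 0 1
  2 0 0 0
  0 0 0 0
  0 2 0 0
After step 4: ants at (3,1),(0,3),(1,0)
  0 0 0 1
  1 0 0 0
  1 0 0 0
  0 1 0 0
  0 1 0 0
After step 5: ants at (4,1),(1,3),(2,0)
  0 0 0 0
  0 0 0 1
  2 0 0 0
  0 0 0 0
  0 2 0 0

0 0 0 0
0 0 0 1
2 0 0 0
0 0 0 0
0 2 0 0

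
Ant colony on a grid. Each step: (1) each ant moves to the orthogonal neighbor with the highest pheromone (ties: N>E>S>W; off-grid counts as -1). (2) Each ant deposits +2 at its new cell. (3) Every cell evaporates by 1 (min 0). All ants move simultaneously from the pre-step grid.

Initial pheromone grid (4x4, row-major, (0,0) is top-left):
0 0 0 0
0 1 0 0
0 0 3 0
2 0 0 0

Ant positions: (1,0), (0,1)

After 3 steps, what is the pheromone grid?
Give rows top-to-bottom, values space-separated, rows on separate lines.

After step 1: ants at (1,1),(1,1)
  0 0 0 0
  0 4 0 0
  0 0 2 0
  1 0 0 0
After step 2: ants at (0,1),(0,1)
  0 3 0 0
  0 3 0 0
  0 0 1 0
  0 0 0 0
After step 3: ants at (1,1),(1,1)
  0 2 0 0
  0 6 0 0
  0 0 0 0
  0 0 0 0

0 2 0 0
0 6 0 0
0 0 0 0
0 0 0 0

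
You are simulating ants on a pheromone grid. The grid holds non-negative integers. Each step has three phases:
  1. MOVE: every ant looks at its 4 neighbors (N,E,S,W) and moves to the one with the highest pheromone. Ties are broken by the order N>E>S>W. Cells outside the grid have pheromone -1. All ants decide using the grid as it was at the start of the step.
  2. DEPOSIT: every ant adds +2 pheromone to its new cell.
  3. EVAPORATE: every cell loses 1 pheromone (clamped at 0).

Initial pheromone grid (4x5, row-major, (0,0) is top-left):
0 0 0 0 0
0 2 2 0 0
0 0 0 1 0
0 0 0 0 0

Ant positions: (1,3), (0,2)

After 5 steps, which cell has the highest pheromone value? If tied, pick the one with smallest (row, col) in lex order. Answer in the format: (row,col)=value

Step 1: ant0:(1,3)->W->(1,2) | ant1:(0,2)->S->(1,2)
  grid max=5 at (1,2)
Step 2: ant0:(1,2)->W->(1,1) | ant1:(1,2)->W->(1,1)
  grid max=4 at (1,1)
Step 3: ant0:(1,1)->E->(1,2) | ant1:(1,1)->E->(1,2)
  grid max=7 at (1,2)
Step 4: ant0:(1,2)->W->(1,1) | ant1:(1,2)->W->(1,1)
  grid max=6 at (1,1)
Step 5: ant0:(1,1)->E->(1,2) | ant1:(1,1)->E->(1,2)
  grid max=9 at (1,2)
Final grid:
  0 0 0 0 0
  0 5 9 0 0
  0 0 0 0 0
  0 0 0 0 0
Max pheromone 9 at (1,2)

Answer: (1,2)=9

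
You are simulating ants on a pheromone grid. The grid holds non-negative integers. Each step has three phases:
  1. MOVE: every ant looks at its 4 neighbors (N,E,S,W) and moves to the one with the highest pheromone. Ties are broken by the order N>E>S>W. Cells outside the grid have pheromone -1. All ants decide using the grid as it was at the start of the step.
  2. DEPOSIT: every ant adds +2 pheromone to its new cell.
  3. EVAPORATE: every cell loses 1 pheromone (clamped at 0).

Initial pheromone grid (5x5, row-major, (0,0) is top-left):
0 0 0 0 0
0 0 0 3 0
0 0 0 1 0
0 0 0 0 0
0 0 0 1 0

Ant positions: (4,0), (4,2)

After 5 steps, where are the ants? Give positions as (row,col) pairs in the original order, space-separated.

Step 1: ant0:(4,0)->N->(3,0) | ant1:(4,2)->E->(4,3)
  grid max=2 at (1,3)
Step 2: ant0:(3,0)->N->(2,0) | ant1:(4,3)->N->(3,3)
  grid max=1 at (1,3)
Step 3: ant0:(2,0)->N->(1,0) | ant1:(3,3)->S->(4,3)
  grid max=2 at (4,3)
Step 4: ant0:(1,0)->N->(0,0) | ant1:(4,3)->N->(3,3)
  grid max=1 at (0,0)
Step 5: ant0:(0,0)->E->(0,1) | ant1:(3,3)->S->(4,3)
  grid max=2 at (4,3)

(0,1) (4,3)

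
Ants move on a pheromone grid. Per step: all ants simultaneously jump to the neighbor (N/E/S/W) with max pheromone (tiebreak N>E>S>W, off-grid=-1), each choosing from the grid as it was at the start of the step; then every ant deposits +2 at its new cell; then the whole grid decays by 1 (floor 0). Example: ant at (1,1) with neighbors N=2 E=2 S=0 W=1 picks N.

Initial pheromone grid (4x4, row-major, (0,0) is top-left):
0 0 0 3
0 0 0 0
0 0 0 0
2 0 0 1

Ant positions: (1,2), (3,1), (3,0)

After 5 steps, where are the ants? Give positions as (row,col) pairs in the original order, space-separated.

Step 1: ant0:(1,2)->N->(0,2) | ant1:(3,1)->W->(3,0) | ant2:(3,0)->N->(2,0)
  grid max=3 at (3,0)
Step 2: ant0:(0,2)->E->(0,3) | ant1:(3,0)->N->(2,0) | ant2:(2,0)->S->(3,0)
  grid max=4 at (3,0)
Step 3: ant0:(0,3)->S->(1,3) | ant1:(2,0)->S->(3,0) | ant2:(3,0)->N->(2,0)
  grid max=5 at (3,0)
Step 4: ant0:(1,3)->N->(0,3) | ant1:(3,0)->N->(2,0) | ant2:(2,0)->S->(3,0)
  grid max=6 at (3,0)
Step 5: ant0:(0,3)->S->(1,3) | ant1:(2,0)->S->(3,0) | ant2:(3,0)->N->(2,0)
  grid max=7 at (3,0)

(1,3) (3,0) (2,0)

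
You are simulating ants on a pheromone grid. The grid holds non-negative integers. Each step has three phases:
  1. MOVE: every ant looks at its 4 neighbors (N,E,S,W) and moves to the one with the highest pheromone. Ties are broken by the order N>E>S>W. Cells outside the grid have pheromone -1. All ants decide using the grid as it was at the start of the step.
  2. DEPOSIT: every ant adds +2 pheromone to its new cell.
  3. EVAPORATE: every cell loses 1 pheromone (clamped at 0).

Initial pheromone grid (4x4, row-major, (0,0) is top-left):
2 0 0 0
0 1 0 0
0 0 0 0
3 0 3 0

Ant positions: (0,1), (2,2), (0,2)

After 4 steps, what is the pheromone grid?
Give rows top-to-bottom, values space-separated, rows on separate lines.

After step 1: ants at (0,0),(3,2),(0,3)
  3 0 0 1
  0 0 0 0
  0 0 0 0
  2 0 4 0
After step 2: ants at (0,1),(2,2),(1,3)
  2 1 0 0
  0 0 0 1
  0 0 1 0
  1 0 3 0
After step 3: ants at (0,0),(3,2),(0,3)
  3 0 0 1
  0 0 0 0
  0 0 0 0
  0 0 4 0
After step 4: ants at (0,1),(2,2),(1,3)
  2 1 0 0
  0 0 0 1
  0 0 1 0
  0 0 3 0

2 1 0 0
0 0 0 1
0 0 1 0
0 0 3 0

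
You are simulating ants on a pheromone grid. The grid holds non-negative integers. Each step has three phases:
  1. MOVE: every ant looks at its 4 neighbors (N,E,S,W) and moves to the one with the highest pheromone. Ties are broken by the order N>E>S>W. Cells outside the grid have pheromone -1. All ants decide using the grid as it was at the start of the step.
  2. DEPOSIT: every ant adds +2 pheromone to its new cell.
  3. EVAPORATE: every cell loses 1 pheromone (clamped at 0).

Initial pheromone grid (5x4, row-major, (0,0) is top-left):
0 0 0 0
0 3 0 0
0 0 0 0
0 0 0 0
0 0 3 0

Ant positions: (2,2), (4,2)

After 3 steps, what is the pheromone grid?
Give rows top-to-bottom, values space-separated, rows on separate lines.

After step 1: ants at (1,2),(3,2)
  0 0 0 0
  0 2 1 0
  0 0 0 0
  0 0 1 0
  0 0 2 0
After step 2: ants at (1,1),(4,2)
  0 0 0 0
  0 3 0 0
  0 0 0 0
  0 0 0 0
  0 0 3 0
After step 3: ants at (0,1),(3,2)
  0 1 0 0
  0 2 0 0
  0 0 0 0
  0 0 1 0
  0 0 2 0

0 1 0 0
0 2 0 0
0 0 0 0
0 0 1 0
0 0 2 0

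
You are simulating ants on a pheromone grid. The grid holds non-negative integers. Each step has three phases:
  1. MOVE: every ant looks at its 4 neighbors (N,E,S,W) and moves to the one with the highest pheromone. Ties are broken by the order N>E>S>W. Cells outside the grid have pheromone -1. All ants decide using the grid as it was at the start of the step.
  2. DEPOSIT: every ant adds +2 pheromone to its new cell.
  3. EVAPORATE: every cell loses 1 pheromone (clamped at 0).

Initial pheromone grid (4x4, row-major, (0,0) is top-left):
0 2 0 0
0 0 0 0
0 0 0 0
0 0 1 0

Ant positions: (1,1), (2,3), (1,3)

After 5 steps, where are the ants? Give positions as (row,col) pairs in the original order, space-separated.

Step 1: ant0:(1,1)->N->(0,1) | ant1:(2,3)->N->(1,3) | ant2:(1,3)->N->(0,3)
  grid max=3 at (0,1)
Step 2: ant0:(0,1)->E->(0,2) | ant1:(1,3)->N->(0,3) | ant2:(0,3)->S->(1,3)
  grid max=2 at (0,1)
Step 3: ant0:(0,2)->E->(0,3) | ant1:(0,3)->S->(1,3) | ant2:(1,3)->N->(0,3)
  grid max=5 at (0,3)
Step 4: ant0:(0,3)->S->(1,3) | ant1:(1,3)->N->(0,3) | ant2:(0,3)->S->(1,3)
  grid max=6 at (0,3)
Step 5: ant0:(1,3)->N->(0,3) | ant1:(0,3)->S->(1,3) | ant2:(1,3)->N->(0,3)
  grid max=9 at (0,3)

(0,3) (1,3) (0,3)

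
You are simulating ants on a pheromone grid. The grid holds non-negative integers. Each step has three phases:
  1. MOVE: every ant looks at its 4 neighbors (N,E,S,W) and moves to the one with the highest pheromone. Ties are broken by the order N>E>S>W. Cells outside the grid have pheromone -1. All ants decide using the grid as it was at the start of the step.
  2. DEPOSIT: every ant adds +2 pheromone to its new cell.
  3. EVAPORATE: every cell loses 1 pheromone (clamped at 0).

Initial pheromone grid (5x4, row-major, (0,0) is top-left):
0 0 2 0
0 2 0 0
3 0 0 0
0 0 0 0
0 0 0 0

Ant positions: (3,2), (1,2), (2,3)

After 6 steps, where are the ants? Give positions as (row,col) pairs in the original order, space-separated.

Step 1: ant0:(3,2)->N->(2,2) | ant1:(1,2)->N->(0,2) | ant2:(2,3)->N->(1,3)
  grid max=3 at (0,2)
Step 2: ant0:(2,2)->N->(1,2) | ant1:(0,2)->E->(0,3) | ant2:(1,3)->N->(0,3)
  grid max=3 at (0,3)
Step 3: ant0:(1,2)->N->(0,2) | ant1:(0,3)->W->(0,2) | ant2:(0,3)->W->(0,2)
  grid max=7 at (0,2)
Step 4: ant0:(0,2)->E->(0,3) | ant1:(0,2)->E->(0,3) | ant2:(0,2)->E->(0,3)
  grid max=7 at (0,3)
Step 5: ant0:(0,3)->W->(0,2) | ant1:(0,3)->W->(0,2) | ant2:(0,3)->W->(0,2)
  grid max=11 at (0,2)
Step 6: ant0:(0,2)->E->(0,3) | ant1:(0,2)->E->(0,3) | ant2:(0,2)->E->(0,3)
  grid max=11 at (0,3)

(0,3) (0,3) (0,3)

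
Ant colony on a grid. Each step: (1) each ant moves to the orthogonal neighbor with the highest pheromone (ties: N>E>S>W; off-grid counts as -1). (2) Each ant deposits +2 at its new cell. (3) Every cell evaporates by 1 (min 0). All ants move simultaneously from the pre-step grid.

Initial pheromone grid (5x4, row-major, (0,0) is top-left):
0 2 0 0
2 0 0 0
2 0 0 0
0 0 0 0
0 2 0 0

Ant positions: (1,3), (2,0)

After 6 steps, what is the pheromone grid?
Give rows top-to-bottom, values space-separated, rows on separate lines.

After step 1: ants at (0,3),(1,0)
  0 1 0 1
  3 0 0 0
  1 0 0 0
  0 0 0 0
  0 1 0 0
After step 2: ants at (1,3),(2,0)
  0 0 0 0
  2 0 0 1
  2 0 0 0
  0 0 0 0
  0 0 0 0
After step 3: ants at (0,3),(1,0)
  0 0 0 1
  3 0 0 0
  1 0 0 0
  0 0 0 0
  0 0 0 0
After step 4: ants at (1,3),(2,0)
  0 0 0 0
  2 0 0 1
  2 0 0 0
  0 0 0 0
  0 0 0 0
After step 5: ants at (0,3),(1,0)
  0 0 0 1
  3 0 0 0
  1 0 0 0
  0 0 0 0
  0 0 0 0
After step 6: ants at (1,3),(2,0)
  0 0 0 0
  2 0 0 1
  2 0 0 0
  0 0 0 0
  0 0 0 0

0 0 0 0
2 0 0 1
2 0 0 0
0 0 0 0
0 0 0 0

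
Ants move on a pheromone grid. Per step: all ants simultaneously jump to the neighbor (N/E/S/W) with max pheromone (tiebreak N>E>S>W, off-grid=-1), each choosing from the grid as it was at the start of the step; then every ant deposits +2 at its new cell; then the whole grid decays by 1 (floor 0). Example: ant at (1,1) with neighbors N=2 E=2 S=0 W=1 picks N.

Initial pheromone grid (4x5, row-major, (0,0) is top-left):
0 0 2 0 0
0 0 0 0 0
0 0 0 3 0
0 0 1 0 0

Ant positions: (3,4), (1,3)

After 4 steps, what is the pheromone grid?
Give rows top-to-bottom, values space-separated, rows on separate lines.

After step 1: ants at (2,4),(2,3)
  0 0 1 0 0
  0 0 0 0 0
  0 0 0 4 1
  0 0 0 0 0
After step 2: ants at (2,3),(2,4)
  0 0 0 0 0
  0 0 0 0 0
  0 0 0 5 2
  0 0 0 0 0
After step 3: ants at (2,4),(2,3)
  0 0 0 0 0
  0 0 0 0 0
  0 0 0 6 3
  0 0 0 0 0
After step 4: ants at (2,3),(2,4)
  0 0 0 0 0
  0 0 0 0 0
  0 0 0 7 4
  0 0 0 0 0

0 0 0 0 0
0 0 0 0 0
0 0 0 7 4
0 0 0 0 0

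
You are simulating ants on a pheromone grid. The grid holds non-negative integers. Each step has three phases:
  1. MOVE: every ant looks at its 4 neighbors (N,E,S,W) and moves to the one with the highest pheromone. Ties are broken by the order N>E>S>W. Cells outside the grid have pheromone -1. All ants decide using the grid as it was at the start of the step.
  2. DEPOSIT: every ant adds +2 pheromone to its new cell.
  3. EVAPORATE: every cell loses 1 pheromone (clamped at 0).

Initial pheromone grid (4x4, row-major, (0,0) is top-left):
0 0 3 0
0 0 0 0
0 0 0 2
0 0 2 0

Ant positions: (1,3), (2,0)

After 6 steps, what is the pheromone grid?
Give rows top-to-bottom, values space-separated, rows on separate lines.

After step 1: ants at (2,3),(1,0)
  0 0 2 0
  1 0 0 0
  0 0 0 3
  0 0 1 0
After step 2: ants at (1,3),(0,0)
  1 0 1 0
  0 0 0 1
  0 0 0 2
  0 0 0 0
After step 3: ants at (2,3),(0,1)
  0 1 0 0
  0 0 0 0
  0 0 0 3
  0 0 0 0
After step 4: ants at (1,3),(0,2)
  0 0 1 0
  0 0 0 1
  0 0 0 2
  0 0 0 0
After step 5: ants at (2,3),(0,3)
  0 0 0 1
  0 0 0 0
  0 0 0 3
  0 0 0 0
After step 6: ants at (1,3),(1,3)
  0 0 0 0
  0 0 0 3
  0 0 0 2
  0 0 0 0

0 0 0 0
0 0 0 3
0 0 0 2
0 0 0 0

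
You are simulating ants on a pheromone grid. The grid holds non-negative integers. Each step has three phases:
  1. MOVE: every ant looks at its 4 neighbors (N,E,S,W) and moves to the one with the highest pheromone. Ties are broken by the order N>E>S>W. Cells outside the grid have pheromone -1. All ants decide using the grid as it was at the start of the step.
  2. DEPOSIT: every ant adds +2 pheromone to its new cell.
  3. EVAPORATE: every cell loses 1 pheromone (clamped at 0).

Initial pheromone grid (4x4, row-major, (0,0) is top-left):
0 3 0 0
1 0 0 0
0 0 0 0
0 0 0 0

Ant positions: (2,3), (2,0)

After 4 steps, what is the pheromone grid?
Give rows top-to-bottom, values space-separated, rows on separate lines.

After step 1: ants at (1,3),(1,0)
  0 2 0 0
  2 0 0 1
  0 0 0 0
  0 0 0 0
After step 2: ants at (0,3),(0,0)
  1 1 0 1
  1 0 0 0
  0 0 0 0
  0 0 0 0
After step 3: ants at (1,3),(0,1)
  0 2 0 0
  0 0 0 1
  0 0 0 0
  0 0 0 0
After step 4: ants at (0,3),(0,2)
  0 1 1 1
  0 0 0 0
  0 0 0 0
  0 0 0 0

0 1 1 1
0 0 0 0
0 0 0 0
0 0 0 0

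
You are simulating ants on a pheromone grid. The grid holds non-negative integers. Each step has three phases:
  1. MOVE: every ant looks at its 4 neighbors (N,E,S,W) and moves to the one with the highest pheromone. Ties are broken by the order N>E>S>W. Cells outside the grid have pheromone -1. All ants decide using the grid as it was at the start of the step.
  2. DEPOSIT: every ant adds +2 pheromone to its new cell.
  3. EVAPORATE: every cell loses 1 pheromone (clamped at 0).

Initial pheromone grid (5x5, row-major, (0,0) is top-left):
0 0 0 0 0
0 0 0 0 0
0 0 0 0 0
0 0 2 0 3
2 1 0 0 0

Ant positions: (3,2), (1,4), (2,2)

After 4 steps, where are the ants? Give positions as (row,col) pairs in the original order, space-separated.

Step 1: ant0:(3,2)->N->(2,2) | ant1:(1,4)->N->(0,4) | ant2:(2,2)->S->(3,2)
  grid max=3 at (3,2)
Step 2: ant0:(2,2)->S->(3,2) | ant1:(0,4)->S->(1,4) | ant2:(3,2)->N->(2,2)
  grid max=4 at (3,2)
Step 3: ant0:(3,2)->N->(2,2) | ant1:(1,4)->N->(0,4) | ant2:(2,2)->S->(3,2)
  grid max=5 at (3,2)
Step 4: ant0:(2,2)->S->(3,2) | ant1:(0,4)->S->(1,4) | ant2:(3,2)->N->(2,2)
  grid max=6 at (3,2)

(3,2) (1,4) (2,2)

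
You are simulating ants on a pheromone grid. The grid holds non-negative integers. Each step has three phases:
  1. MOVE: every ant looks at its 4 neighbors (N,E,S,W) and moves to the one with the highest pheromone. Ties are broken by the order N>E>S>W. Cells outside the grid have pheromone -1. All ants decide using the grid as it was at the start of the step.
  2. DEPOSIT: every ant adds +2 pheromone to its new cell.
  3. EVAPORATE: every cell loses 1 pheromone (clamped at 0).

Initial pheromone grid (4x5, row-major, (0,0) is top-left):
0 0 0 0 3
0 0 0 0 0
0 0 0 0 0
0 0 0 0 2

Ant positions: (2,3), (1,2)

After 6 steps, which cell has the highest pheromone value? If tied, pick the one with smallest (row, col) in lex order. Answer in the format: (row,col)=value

Answer: (0,3)=7

Derivation:
Step 1: ant0:(2,3)->N->(1,3) | ant1:(1,2)->N->(0,2)
  grid max=2 at (0,4)
Step 2: ant0:(1,3)->N->(0,3) | ant1:(0,2)->E->(0,3)
  grid max=3 at (0,3)
Step 3: ant0:(0,3)->E->(0,4) | ant1:(0,3)->E->(0,4)
  grid max=4 at (0,4)
Step 4: ant0:(0,4)->W->(0,3) | ant1:(0,4)->W->(0,3)
  grid max=5 at (0,3)
Step 5: ant0:(0,3)->E->(0,4) | ant1:(0,3)->E->(0,4)
  grid max=6 at (0,4)
Step 6: ant0:(0,4)->W->(0,3) | ant1:(0,4)->W->(0,3)
  grid max=7 at (0,3)
Final grid:
  0 0 0 7 5
  0 0 0 0 0
  0 0 0 0 0
  0 0 0 0 0
Max pheromone 7 at (0,3)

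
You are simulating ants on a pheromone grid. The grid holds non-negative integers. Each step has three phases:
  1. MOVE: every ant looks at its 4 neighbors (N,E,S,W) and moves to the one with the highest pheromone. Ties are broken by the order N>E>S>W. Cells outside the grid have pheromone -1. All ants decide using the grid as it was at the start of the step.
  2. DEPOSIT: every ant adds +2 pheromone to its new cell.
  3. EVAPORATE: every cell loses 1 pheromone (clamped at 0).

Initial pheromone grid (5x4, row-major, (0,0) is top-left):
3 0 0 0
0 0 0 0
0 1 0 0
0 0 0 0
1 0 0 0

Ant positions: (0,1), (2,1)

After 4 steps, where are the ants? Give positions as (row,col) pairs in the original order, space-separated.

Step 1: ant0:(0,1)->W->(0,0) | ant1:(2,1)->N->(1,1)
  grid max=4 at (0,0)
Step 2: ant0:(0,0)->E->(0,1) | ant1:(1,1)->N->(0,1)
  grid max=3 at (0,0)
Step 3: ant0:(0,1)->W->(0,0) | ant1:(0,1)->W->(0,0)
  grid max=6 at (0,0)
Step 4: ant0:(0,0)->E->(0,1) | ant1:(0,0)->E->(0,1)
  grid max=5 at (0,0)

(0,1) (0,1)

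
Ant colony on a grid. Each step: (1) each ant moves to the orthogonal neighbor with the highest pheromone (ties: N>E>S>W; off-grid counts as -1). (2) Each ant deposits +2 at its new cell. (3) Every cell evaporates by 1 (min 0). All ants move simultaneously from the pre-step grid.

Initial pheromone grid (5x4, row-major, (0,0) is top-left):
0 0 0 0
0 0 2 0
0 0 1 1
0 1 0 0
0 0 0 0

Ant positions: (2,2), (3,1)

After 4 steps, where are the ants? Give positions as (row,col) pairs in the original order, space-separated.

Step 1: ant0:(2,2)->N->(1,2) | ant1:(3,1)->N->(2,1)
  grid max=3 at (1,2)
Step 2: ant0:(1,2)->N->(0,2) | ant1:(2,1)->N->(1,1)
  grid max=2 at (1,2)
Step 3: ant0:(0,2)->S->(1,2) | ant1:(1,1)->E->(1,2)
  grid max=5 at (1,2)
Step 4: ant0:(1,2)->N->(0,2) | ant1:(1,2)->N->(0,2)
  grid max=4 at (1,2)

(0,2) (0,2)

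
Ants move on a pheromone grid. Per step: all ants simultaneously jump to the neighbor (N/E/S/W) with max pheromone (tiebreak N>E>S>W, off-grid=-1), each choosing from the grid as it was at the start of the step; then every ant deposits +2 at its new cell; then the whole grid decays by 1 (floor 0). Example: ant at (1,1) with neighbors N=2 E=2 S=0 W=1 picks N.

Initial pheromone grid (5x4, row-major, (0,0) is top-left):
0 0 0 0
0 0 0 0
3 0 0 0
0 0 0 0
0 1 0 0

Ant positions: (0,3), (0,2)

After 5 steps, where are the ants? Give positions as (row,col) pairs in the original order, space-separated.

Step 1: ant0:(0,3)->S->(1,3) | ant1:(0,2)->E->(0,3)
  grid max=2 at (2,0)
Step 2: ant0:(1,3)->N->(0,3) | ant1:(0,3)->S->(1,3)
  grid max=2 at (0,3)
Step 3: ant0:(0,3)->S->(1,3) | ant1:(1,3)->N->(0,3)
  grid max=3 at (0,3)
Step 4: ant0:(1,3)->N->(0,3) | ant1:(0,3)->S->(1,3)
  grid max=4 at (0,3)
Step 5: ant0:(0,3)->S->(1,3) | ant1:(1,3)->N->(0,3)
  grid max=5 at (0,3)

(1,3) (0,3)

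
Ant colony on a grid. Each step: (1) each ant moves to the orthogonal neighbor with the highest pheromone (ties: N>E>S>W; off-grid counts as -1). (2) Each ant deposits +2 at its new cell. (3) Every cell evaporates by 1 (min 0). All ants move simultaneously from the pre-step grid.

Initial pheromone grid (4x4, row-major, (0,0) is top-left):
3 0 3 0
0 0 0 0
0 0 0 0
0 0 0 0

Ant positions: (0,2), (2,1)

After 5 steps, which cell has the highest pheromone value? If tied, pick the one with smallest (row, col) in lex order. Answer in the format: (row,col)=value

Step 1: ant0:(0,2)->E->(0,3) | ant1:(2,1)->N->(1,1)
  grid max=2 at (0,0)
Step 2: ant0:(0,3)->W->(0,2) | ant1:(1,1)->N->(0,1)
  grid max=3 at (0,2)
Step 3: ant0:(0,2)->W->(0,1) | ant1:(0,1)->E->(0,2)
  grid max=4 at (0,2)
Step 4: ant0:(0,1)->E->(0,2) | ant1:(0,2)->W->(0,1)
  grid max=5 at (0,2)
Step 5: ant0:(0,2)->W->(0,1) | ant1:(0,1)->E->(0,2)
  grid max=6 at (0,2)
Final grid:
  0 4 6 0
  0 0 0 0
  0 0 0 0
  0 0 0 0
Max pheromone 6 at (0,2)

Answer: (0,2)=6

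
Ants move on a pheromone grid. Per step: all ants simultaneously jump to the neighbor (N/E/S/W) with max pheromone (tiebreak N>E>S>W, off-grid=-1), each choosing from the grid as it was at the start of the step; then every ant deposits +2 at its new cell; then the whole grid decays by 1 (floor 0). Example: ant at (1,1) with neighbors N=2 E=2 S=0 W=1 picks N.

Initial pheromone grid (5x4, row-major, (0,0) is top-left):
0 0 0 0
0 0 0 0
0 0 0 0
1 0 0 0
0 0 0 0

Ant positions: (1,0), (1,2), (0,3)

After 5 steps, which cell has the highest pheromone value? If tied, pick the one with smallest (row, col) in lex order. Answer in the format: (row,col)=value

Step 1: ant0:(1,0)->N->(0,0) | ant1:(1,2)->N->(0,2) | ant2:(0,3)->S->(1,3)
  grid max=1 at (0,0)
Step 2: ant0:(0,0)->E->(0,1) | ant1:(0,2)->E->(0,3) | ant2:(1,3)->N->(0,3)
  grid max=3 at (0,3)
Step 3: ant0:(0,1)->E->(0,2) | ant1:(0,3)->S->(1,3) | ant2:(0,3)->S->(1,3)
  grid max=3 at (1,3)
Step 4: ant0:(0,2)->E->(0,3) | ant1:(1,3)->N->(0,3) | ant2:(1,3)->N->(0,3)
  grid max=7 at (0,3)
Step 5: ant0:(0,3)->S->(1,3) | ant1:(0,3)->S->(1,3) | ant2:(0,3)->S->(1,3)
  grid max=7 at (1,3)
Final grid:
  0 0 0 6
  0 0 0 7
  0 0 0 0
  0 0 0 0
  0 0 0 0
Max pheromone 7 at (1,3)

Answer: (1,3)=7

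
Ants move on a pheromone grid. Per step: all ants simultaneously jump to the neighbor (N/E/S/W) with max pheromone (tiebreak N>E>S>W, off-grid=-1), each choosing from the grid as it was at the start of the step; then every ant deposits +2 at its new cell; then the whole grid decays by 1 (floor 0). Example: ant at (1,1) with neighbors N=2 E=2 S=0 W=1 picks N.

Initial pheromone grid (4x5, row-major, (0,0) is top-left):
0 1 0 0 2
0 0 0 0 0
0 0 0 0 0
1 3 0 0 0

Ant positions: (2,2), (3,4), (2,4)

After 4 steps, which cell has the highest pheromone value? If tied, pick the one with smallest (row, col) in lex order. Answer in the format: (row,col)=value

Step 1: ant0:(2,2)->N->(1,2) | ant1:(3,4)->N->(2,4) | ant2:(2,4)->N->(1,4)
  grid max=2 at (3,1)
Step 2: ant0:(1,2)->N->(0,2) | ant1:(2,4)->N->(1,4) | ant2:(1,4)->N->(0,4)
  grid max=2 at (0,4)
Step 3: ant0:(0,2)->E->(0,3) | ant1:(1,4)->N->(0,4) | ant2:(0,4)->S->(1,4)
  grid max=3 at (0,4)
Step 4: ant0:(0,3)->E->(0,4) | ant1:(0,4)->S->(1,4) | ant2:(1,4)->N->(0,4)
  grid max=6 at (0,4)
Final grid:
  0 0 0 0 6
  0 0 0 0 4
  0 0 0 0 0
  0 0 0 0 0
Max pheromone 6 at (0,4)

Answer: (0,4)=6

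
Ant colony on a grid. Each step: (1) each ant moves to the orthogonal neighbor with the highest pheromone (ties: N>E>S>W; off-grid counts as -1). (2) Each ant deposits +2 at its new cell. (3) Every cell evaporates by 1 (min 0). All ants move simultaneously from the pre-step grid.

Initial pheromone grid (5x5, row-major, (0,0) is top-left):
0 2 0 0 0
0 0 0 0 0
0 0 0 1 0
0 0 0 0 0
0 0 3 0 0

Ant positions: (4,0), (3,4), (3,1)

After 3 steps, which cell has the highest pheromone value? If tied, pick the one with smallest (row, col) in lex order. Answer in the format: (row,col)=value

Answer: (0,1)=1

Derivation:
Step 1: ant0:(4,0)->N->(3,0) | ant1:(3,4)->N->(2,4) | ant2:(3,1)->N->(2,1)
  grid max=2 at (4,2)
Step 2: ant0:(3,0)->N->(2,0) | ant1:(2,4)->N->(1,4) | ant2:(2,1)->N->(1,1)
  grid max=1 at (1,1)
Step 3: ant0:(2,0)->N->(1,0) | ant1:(1,4)->N->(0,4) | ant2:(1,1)->N->(0,1)
  grid max=1 at (0,1)
Final grid:
  0 1 0 0 1
  1 0 0 0 0
  0 0 0 0 0
  0 0 0 0 0
  0 0 0 0 0
Max pheromone 1 at (0,1)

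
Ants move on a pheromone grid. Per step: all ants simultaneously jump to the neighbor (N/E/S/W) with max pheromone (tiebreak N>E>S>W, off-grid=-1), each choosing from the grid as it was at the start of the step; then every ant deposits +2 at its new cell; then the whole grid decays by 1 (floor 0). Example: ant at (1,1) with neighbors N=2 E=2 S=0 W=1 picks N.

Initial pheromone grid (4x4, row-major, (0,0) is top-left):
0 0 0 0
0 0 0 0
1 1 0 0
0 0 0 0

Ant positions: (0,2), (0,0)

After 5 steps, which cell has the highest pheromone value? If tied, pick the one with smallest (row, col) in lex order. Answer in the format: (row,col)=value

Answer: (0,3)=5

Derivation:
Step 1: ant0:(0,2)->E->(0,3) | ant1:(0,0)->E->(0,1)
  grid max=1 at (0,1)
Step 2: ant0:(0,3)->S->(1,3) | ant1:(0,1)->E->(0,2)
  grid max=1 at (0,2)
Step 3: ant0:(1,3)->N->(0,3) | ant1:(0,2)->E->(0,3)
  grid max=3 at (0,3)
Step 4: ant0:(0,3)->S->(1,3) | ant1:(0,3)->S->(1,3)
  grid max=3 at (1,3)
Step 5: ant0:(1,3)->N->(0,3) | ant1:(1,3)->N->(0,3)
  grid max=5 at (0,3)
Final grid:
  0 0 0 5
  0 0 0 2
  0 0 0 0
  0 0 0 0
Max pheromone 5 at (0,3)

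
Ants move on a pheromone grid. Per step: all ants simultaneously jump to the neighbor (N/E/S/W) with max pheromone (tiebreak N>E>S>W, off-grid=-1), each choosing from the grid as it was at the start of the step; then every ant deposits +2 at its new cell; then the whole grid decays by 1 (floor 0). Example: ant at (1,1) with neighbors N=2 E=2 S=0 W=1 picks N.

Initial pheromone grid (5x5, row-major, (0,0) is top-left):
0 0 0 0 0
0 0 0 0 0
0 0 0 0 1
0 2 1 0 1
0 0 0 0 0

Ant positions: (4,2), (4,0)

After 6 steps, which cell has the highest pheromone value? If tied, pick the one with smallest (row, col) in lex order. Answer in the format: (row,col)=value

Answer: (3,1)=8

Derivation:
Step 1: ant0:(4,2)->N->(3,2) | ant1:(4,0)->N->(3,0)
  grid max=2 at (3,2)
Step 2: ant0:(3,2)->W->(3,1) | ant1:(3,0)->E->(3,1)
  grid max=4 at (3,1)
Step 3: ant0:(3,1)->E->(3,2) | ant1:(3,1)->E->(3,2)
  grid max=4 at (3,2)
Step 4: ant0:(3,2)->W->(3,1) | ant1:(3,2)->W->(3,1)
  grid max=6 at (3,1)
Step 5: ant0:(3,1)->E->(3,2) | ant1:(3,1)->E->(3,2)
  grid max=6 at (3,2)
Step 6: ant0:(3,2)->W->(3,1) | ant1:(3,2)->W->(3,1)
  grid max=8 at (3,1)
Final grid:
  0 0 0 0 0
  0 0 0 0 0
  0 0 0 0 0
  0 8 5 0 0
  0 0 0 0 0
Max pheromone 8 at (3,1)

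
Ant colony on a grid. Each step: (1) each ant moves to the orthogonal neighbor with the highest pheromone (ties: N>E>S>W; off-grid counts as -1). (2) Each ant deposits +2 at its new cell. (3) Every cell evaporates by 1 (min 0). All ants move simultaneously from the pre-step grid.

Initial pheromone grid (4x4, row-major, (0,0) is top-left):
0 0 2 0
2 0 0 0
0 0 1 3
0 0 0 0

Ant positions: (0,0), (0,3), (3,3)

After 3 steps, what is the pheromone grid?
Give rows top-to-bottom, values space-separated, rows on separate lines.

After step 1: ants at (1,0),(0,2),(2,3)
  0 0 3 0
  3 0 0 0
  0 0 0 4
  0 0 0 0
After step 2: ants at (0,0),(0,3),(1,3)
  1 0 2 1
  2 0 0 1
  0 0 0 3
  0 0 0 0
After step 3: ants at (1,0),(0,2),(2,3)
  0 0 3 0
  3 0 0 0
  0 0 0 4
  0 0 0 0

0 0 3 0
3 0 0 0
0 0 0 4
0 0 0 0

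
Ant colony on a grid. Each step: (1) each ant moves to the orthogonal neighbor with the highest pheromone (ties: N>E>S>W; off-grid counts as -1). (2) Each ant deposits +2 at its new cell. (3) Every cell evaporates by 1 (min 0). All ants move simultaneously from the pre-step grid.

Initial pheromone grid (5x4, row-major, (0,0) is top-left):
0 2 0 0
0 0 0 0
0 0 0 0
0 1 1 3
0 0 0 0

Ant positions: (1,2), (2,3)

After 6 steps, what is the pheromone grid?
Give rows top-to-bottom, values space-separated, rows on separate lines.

After step 1: ants at (0,2),(3,3)
  0 1 1 0
  0 0 0 0
  0 0 0 0
  0 0 0 4
  0 0 0 0
After step 2: ants at (0,1),(2,3)
  0 2 0 0
  0 0 0 0
  0 0 0 1
  0 0 0 3
  0 0 0 0
After step 3: ants at (0,2),(3,3)
  0 1 1 0
  0 0 0 0
  0 0 0 0
  0 0 0 4
  0 0 0 0
After step 4: ants at (0,1),(2,3)
  0 2 0 0
  0 0 0 0
  0 0 0 1
  0 0 0 3
  0 0 0 0
After step 5: ants at (0,2),(3,3)
  0 1 1 0
  0 0 0 0
  0 0 0 0
  0 0 0 4
  0 0 0 0
After step 6: ants at (0,1),(2,3)
  0 2 0 0
  0 0 0 0
  0 0 0 1
  0 0 0 3
  0 0 0 0

0 2 0 0
0 0 0 0
0 0 0 1
0 0 0 3
0 0 0 0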